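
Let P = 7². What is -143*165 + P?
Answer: -23546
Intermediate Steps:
P = 49
-143*165 + P = -143*165 + 49 = -23595 + 49 = -23546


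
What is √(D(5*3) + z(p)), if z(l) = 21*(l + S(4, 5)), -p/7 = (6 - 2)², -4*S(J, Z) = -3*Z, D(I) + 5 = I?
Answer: I*√9053/2 ≈ 47.574*I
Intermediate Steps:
D(I) = -5 + I
S(J, Z) = 3*Z/4 (S(J, Z) = -(-3)*Z/4 = 3*Z/4)
p = -112 (p = -7*(6 - 2)² = -7*4² = -7*16 = -112)
z(l) = 315/4 + 21*l (z(l) = 21*(l + (¾)*5) = 21*(l + 15/4) = 21*(15/4 + l) = 315/4 + 21*l)
√(D(5*3) + z(p)) = √((-5 + 5*3) + (315/4 + 21*(-112))) = √((-5 + 15) + (315/4 - 2352)) = √(10 - 9093/4) = √(-9053/4) = I*√9053/2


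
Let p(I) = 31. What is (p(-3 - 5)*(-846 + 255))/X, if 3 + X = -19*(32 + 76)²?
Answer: 197/2383 ≈ 0.082669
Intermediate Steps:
X = -221619 (X = -3 - 19*(32 + 76)² = -3 - 19*108² = -3 - 19*11664 = -3 - 221616 = -221619)
(p(-3 - 5)*(-846 + 255))/X = (31*(-846 + 255))/(-221619) = (31*(-591))*(-1/221619) = -18321*(-1/221619) = 197/2383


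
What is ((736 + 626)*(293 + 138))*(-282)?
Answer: -165540204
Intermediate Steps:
((736 + 626)*(293 + 138))*(-282) = (1362*431)*(-282) = 587022*(-282) = -165540204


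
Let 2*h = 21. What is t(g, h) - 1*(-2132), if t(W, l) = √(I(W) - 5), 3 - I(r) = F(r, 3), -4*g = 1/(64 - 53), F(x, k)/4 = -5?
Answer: 2132 + 3*√2 ≈ 2136.2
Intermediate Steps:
h = 21/2 (h = (½)*21 = 21/2 ≈ 10.500)
F(x, k) = -20 (F(x, k) = 4*(-5) = -20)
g = -1/44 (g = -1/(4*(64 - 53)) = -¼/11 = -¼*1/11 = -1/44 ≈ -0.022727)
I(r) = 23 (I(r) = 3 - 1*(-20) = 3 + 20 = 23)
t(W, l) = 3*√2 (t(W, l) = √(23 - 5) = √18 = 3*√2)
t(g, h) - 1*(-2132) = 3*√2 - 1*(-2132) = 3*√2 + 2132 = 2132 + 3*√2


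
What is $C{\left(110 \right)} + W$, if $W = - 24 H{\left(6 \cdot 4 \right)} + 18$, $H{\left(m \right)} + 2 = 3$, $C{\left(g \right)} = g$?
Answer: $104$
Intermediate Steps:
$H{\left(m \right)} = 1$ ($H{\left(m \right)} = -2 + 3 = 1$)
$W = -6$ ($W = \left(-24\right) 1 + 18 = -24 + 18 = -6$)
$C{\left(110 \right)} + W = 110 - 6 = 104$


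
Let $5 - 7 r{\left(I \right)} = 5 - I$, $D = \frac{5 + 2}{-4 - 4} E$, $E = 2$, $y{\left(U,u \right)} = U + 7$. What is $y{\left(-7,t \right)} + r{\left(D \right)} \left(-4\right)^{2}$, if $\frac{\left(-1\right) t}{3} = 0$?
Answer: $-4$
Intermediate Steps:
$t = 0$ ($t = \left(-3\right) 0 = 0$)
$y{\left(U,u \right)} = 7 + U$
$D = - \frac{7}{4}$ ($D = \frac{5 + 2}{-4 - 4} \cdot 2 = \frac{7}{-8} \cdot 2 = 7 \left(- \frac{1}{8}\right) 2 = \left(- \frac{7}{8}\right) 2 = - \frac{7}{4} \approx -1.75$)
$r{\left(I \right)} = \frac{I}{7}$ ($r{\left(I \right)} = \frac{5}{7} - \frac{5 - I}{7} = \frac{5}{7} + \left(- \frac{5}{7} + \frac{I}{7}\right) = \frac{I}{7}$)
$y{\left(-7,t \right)} + r{\left(D \right)} \left(-4\right)^{2} = \left(7 - 7\right) + \frac{1}{7} \left(- \frac{7}{4}\right) \left(-4\right)^{2} = 0 - 4 = -4$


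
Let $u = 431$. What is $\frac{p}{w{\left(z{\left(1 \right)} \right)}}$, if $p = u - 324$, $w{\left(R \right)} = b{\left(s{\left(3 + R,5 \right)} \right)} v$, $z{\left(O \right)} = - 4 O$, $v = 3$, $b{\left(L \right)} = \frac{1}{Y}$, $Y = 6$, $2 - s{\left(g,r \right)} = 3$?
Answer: $214$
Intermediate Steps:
$s{\left(g,r \right)} = -1$ ($s{\left(g,r \right)} = 2 - 3 = -1$)
$b{\left(L \right)} = \frac{1}{6}$
$w{\left(R \right)} = \frac{1}{2}$ ($w{\left(R \right)} = \frac{1}{6} \cdot 3 = \frac{1}{2}$)
$p = 107$ ($p = 431 - 324 = 107$)
$\frac{p}{w{\left(z{\left(1 \right)} \right)}} = 107 \frac{1}{\frac{1}{2}} = 107 \cdot 2 = 214$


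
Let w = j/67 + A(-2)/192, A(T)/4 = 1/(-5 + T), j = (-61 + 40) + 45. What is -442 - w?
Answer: -9958301/22512 ≈ -442.36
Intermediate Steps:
j = 24 (j = -21 + 45 = 24)
A(T) = 4/(-5 + T)
w = 7997/22512 (w = 24/67 + (4/(-5 - 2))/192 = 24*(1/67) + (4/(-7))*(1/192) = 24/67 + (4*(-⅐))*(1/192) = 24/67 - 4/7*1/192 = 24/67 - 1/336 = 7997/22512 ≈ 0.35523)
-442 - w = -442 - 1*7997/22512 = -442 - 7997/22512 = -9958301/22512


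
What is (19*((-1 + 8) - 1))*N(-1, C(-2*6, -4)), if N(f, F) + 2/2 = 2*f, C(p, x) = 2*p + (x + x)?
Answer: -342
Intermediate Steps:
C(p, x) = 2*p + 2*x
N(f, F) = -1 + 2*f
(19*((-1 + 8) - 1))*N(-1, C(-2*6, -4)) = (19*((-1 + 8) - 1))*(-1 + 2*(-1)) = (19*(7 - 1))*(-1 - 2) = (19*6)*(-3) = 114*(-3) = -342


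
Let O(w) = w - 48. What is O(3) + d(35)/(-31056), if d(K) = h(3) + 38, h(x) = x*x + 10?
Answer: -465859/10352 ≈ -45.002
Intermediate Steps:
O(w) = -48 + w
h(x) = 10 + x² (h(x) = x² + 10 = 10 + x²)
d(K) = 57 (d(K) = (10 + 3²) + 38 = (10 + 9) + 38 = 19 + 38 = 57)
O(3) + d(35)/(-31056) = (-48 + 3) + 57/(-31056) = -45 + 57*(-1/31056) = -45 - 19/10352 = -465859/10352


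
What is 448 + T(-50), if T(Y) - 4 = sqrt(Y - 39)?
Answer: 452 + I*sqrt(89) ≈ 452.0 + 9.434*I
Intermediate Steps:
T(Y) = 4 + sqrt(-39 + Y) (T(Y) = 4 + sqrt(Y - 39) = 4 + sqrt(-39 + Y))
448 + T(-50) = 448 + (4 + sqrt(-39 - 50)) = 448 + (4 + sqrt(-89)) = 448 + (4 + I*sqrt(89)) = 452 + I*sqrt(89)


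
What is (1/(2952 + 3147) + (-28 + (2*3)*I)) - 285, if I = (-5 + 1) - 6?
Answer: -2274926/6099 ≈ -373.00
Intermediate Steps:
I = -10 (I = -4 - 6 = -10)
(1/(2952 + 3147) + (-28 + (2*3)*I)) - 285 = (1/(2952 + 3147) + (-28 + (2*3)*(-10))) - 285 = (1/6099 + (-28 + 6*(-10))) - 285 = (1/6099 + (-28 - 60)) - 285 = (1/6099 - 88) - 285 = -536711/6099 - 285 = -2274926/6099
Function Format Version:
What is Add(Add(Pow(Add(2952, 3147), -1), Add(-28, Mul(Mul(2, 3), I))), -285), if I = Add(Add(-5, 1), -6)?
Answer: Rational(-2274926, 6099) ≈ -373.00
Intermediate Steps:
I = -10 (I = Add(-4, -6) = -10)
Add(Add(Pow(Add(2952, 3147), -1), Add(-28, Mul(Mul(2, 3), I))), -285) = Add(Add(Pow(Add(2952, 3147), -1), Add(-28, Mul(Mul(2, 3), -10))), -285) = Add(Add(Pow(6099, -1), Add(-28, Mul(6, -10))), -285) = Add(Add(Rational(1, 6099), Add(-28, -60)), -285) = Add(Add(Rational(1, 6099), -88), -285) = Add(Rational(-536711, 6099), -285) = Rational(-2274926, 6099)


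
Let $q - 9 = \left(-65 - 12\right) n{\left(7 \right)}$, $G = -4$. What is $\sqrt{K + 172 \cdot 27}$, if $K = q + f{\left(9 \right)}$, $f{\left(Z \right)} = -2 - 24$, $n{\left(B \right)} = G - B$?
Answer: $\sqrt{5474} \approx 73.986$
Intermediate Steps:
$n{\left(B \right)} = -4 - B$
$q = 856$ ($q = 9 + \left(-65 - 12\right) \left(-4 - 7\right) = 9 - 77 \left(-4 - 7\right) = 9 - -847 = 9 + 847 = 856$)
$f{\left(Z \right)} = -26$ ($f{\left(Z \right)} = -2 - 24 = -26$)
$K = 830$ ($K = 856 - 26 = 830$)
$\sqrt{K + 172 \cdot 27} = \sqrt{830 + 172 \cdot 27} = \sqrt{830 + 4644} = \sqrt{5474}$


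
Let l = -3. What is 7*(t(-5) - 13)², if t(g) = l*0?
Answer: 1183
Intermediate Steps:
t(g) = 0 (t(g) = -3*0 = 0)
7*(t(-5) - 13)² = 7*(0 - 13)² = 7*(-13)² = 7*169 = 1183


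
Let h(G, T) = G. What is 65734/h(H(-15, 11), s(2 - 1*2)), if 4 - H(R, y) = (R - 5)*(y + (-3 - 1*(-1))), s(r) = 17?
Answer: 1429/4 ≈ 357.25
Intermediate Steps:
H(R, y) = 4 - (-5 + R)*(-2 + y) (H(R, y) = 4 - (R - 5)*(y + (-3 - 1*(-1))) = 4 - (-5 + R)*(y + (-3 + 1)) = 4 - (-5 + R)*(y - 2) = 4 - (-5 + R)*(-2 + y))
65734/h(H(-15, 11), s(2 - 1*2)) = 65734/(-6 + 2*(-15) + 5*11 - 1*(-15)*11) = 65734/(-6 - 30 + 55 + 165) = 65734/184 = 65734*(1/184) = 1429/4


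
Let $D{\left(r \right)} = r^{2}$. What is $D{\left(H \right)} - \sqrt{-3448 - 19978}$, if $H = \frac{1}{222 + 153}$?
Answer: $\frac{1}{140625} - i \sqrt{23426} \approx 7.1111 \cdot 10^{-6} - 153.06 i$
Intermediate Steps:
$H = \frac{1}{375} \approx 0.0026667$
$D{\left(H \right)} - \sqrt{-3448 - 19978} = \left(\frac{1}{375}\right)^{2} - \sqrt{-3448 - 19978} = \frac{1}{140625} - \sqrt{-23426} = \frac{1}{140625} - i \sqrt{23426}$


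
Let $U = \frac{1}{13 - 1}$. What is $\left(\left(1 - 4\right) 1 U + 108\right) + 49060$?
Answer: $\frac{196671}{4} \approx 49168.0$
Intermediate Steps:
$U = \frac{1}{12} \approx 0.083333$
$\left(\left(1 - 4\right) 1 U + 108\right) + 49060 = \left(\left(1 - 4\right) 1 \cdot \frac{1}{12} + 108\right) + 49060 = \left(\left(-3\right) 1 \cdot \frac{1}{12} + 108\right) + 49060 = \left(\left(-3\right) \frac{1}{12} + 108\right) + 49060 = \left(- \frac{1}{4} + 108\right) + 49060 = \frac{431}{4} + 49060 = \frac{196671}{4}$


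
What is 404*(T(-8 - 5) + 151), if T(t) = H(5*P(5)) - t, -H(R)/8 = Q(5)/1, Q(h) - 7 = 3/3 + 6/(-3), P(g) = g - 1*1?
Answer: 46864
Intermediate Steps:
P(g) = -1 + g (P(g) = g - 1 = -1 + g)
Q(h) = 6 (Q(h) = 7 + (3/3 + 6/(-3)) = 7 + (3*(1/3) + 6*(-1/3)) = 7 + (1 - 2) = 7 - 1 = 6)
H(R) = -48 (H(R) = -48/1 = -48)
T(t) = -48 - t
404*(T(-8 - 5) + 151) = 404*((-48 - (-8 - 5)) + 151) = 404*((-48 - 1*(-13)) + 151) = 404*((-48 + 13) + 151) = 404*(-35 + 151) = 404*116 = 46864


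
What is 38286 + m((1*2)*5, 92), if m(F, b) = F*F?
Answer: 38386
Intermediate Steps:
m(F, b) = F**2
38286 + m((1*2)*5, 92) = 38286 + ((1*2)*5)**2 = 38286 + (2*5)**2 = 38286 + 10**2 = 38286 + 100 = 38386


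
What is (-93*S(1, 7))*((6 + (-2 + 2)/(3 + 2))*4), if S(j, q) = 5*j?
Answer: -11160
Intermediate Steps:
(-93*S(1, 7))*((6 + (-2 + 2)/(3 + 2))*4) = (-465)*((6 + (-2 + 2)/(3 + 2))*4) = (-93*5)*((6 + 0/5)*4) = -465*(6 + 0*(⅕))*4 = -465*(6 + 0)*4 = -2790*4 = -465*24 = -11160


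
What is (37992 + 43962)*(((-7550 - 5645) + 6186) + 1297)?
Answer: -468121248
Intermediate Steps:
(37992 + 43962)*(((-7550 - 5645) + 6186) + 1297) = 81954*((-13195 + 6186) + 1297) = 81954*(-7009 + 1297) = 81954*(-5712) = -468121248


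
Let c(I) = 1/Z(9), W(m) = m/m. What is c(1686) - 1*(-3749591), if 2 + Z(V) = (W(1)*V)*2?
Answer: 59993457/16 ≈ 3.7496e+6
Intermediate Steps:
W(m) = 1
Z(V) = -2 + 2*V (Z(V) = -2 + (1*V)*2 = -2 + V*2 = -2 + 2*V)
c(I) = 1/16 (c(I) = 1/(-2 + 2*9) = 1/(-2 + 18) = 1/16)
c(1686) - 1*(-3749591) = 1/16 - 1*(-3749591) = 1/16 + 3749591 = 59993457/16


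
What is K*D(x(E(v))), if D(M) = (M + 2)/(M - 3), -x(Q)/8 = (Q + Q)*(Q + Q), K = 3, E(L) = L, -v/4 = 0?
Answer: -2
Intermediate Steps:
v = 0 (v = -4*0 = 0)
x(Q) = -32*Q**2 (x(Q) = -8*(Q + Q)*(Q + Q) = -8*2*Q*2*Q = -32*Q**2)
D(M) = (2 + M)/(-3 + M)
K*D(x(E(v))) = 3*((2 - 32*0**2)/(-3 - 32*0**2)) = 3*((2 - 32*0)/(-3 - 32*0)) = 3*((2 + 0)/(-3 + 0)) = 3*(2/(-3)) = 3*(-1/3*2) = 3*(-2/3) = -2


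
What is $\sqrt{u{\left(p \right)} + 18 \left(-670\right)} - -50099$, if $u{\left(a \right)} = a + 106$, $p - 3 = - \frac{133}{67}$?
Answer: $50099 + \frac{5 i \sqrt{2146278}}{67} \approx 50099.0 + 109.33 i$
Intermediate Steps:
$p = \frac{68}{67}$ ($p = 3 - \frac{133}{67} = \frac{68}{67} \approx 1.0149$)
$u{\left(a \right)} = 106 + a$
$\sqrt{u{\left(p \right)} + 18 \left(-670\right)} - -50099 = \sqrt{\left(106 + \frac{68}{67}\right) + 18 \left(-670\right)} - -50099 = \sqrt{\frac{7170}{67} - 12060} + 50099 = \sqrt{- \frac{800850}{67}} + 50099 = \frac{5 i \sqrt{2146278}}{67} + 50099 = 50099 + \frac{5 i \sqrt{2146278}}{67}$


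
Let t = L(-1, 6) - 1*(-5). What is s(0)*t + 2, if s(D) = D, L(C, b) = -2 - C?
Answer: 2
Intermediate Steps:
t = 4 (t = (-2 - 1*(-1)) - 1*(-5) = (-2 + 1) + 5 = -1 + 5 = 4)
s(0)*t + 2 = 0*4 + 2 = 0 + 2 = 2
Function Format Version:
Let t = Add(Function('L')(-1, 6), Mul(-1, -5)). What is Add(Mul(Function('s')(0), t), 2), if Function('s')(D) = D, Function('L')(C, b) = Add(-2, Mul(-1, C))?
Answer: 2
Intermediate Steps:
t = 4 (t = Add(Add(-2, Mul(-1, -1)), Mul(-1, -5)) = Add(Add(-2, 1), 5) = Add(-1, 5) = 4)
Add(Mul(Function('s')(0), t), 2) = Add(Mul(0, 4), 2) = Add(0, 2) = 2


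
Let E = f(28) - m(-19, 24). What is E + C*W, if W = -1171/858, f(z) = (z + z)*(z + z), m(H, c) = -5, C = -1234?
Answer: 2069996/429 ≈ 4825.2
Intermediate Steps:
f(z) = 4*z² (f(z) = (2*z)*(2*z) = 4*z²)
W = -1171/858 (W = -1171*1/858 = -1171/858 ≈ -1.3648)
E = 3141 (E = 4*28² - 1*(-5) = 4*784 + 5 = 3136 + 5 = 3141)
E + C*W = 3141 - 1234*(-1171/858) = 3141 + 722507/429 = 2069996/429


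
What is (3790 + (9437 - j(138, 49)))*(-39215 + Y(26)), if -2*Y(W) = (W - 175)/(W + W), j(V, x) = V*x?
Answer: -26365634115/104 ≈ -2.5352e+8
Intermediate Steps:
Y(W) = -(-175 + W)/(4*W) (Y(W) = -(W - 175)/(2*(W + W)) = -(-175 + W)/(2*(2*W)) = -(-175 + W)*1/(2*W)/2 = -(-175 + W)/(4*W))
(3790 + (9437 - j(138, 49)))*(-39215 + Y(26)) = (3790 + (9437 - 138*49))*(-39215 + (¼)*(175 - 1*26)/26) = (3790 + (9437 - 1*6762))*(-39215 + (¼)*(1/26)*(175 - 26)) = (3790 + (9437 - 6762))*(-39215 + (¼)*(1/26)*149) = (3790 + 2675)*(-39215 + 149/104) = 6465*(-4078211/104) = -26365634115/104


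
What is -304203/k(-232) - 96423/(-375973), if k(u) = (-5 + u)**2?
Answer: -36318710344/7039342479 ≈ -5.1594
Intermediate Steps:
-304203/k(-232) - 96423/(-375973) = -304203/(-5 - 232)**2 - 96423/(-375973) = -304203/((-237)**2) - 96423*(-1/375973) = -304203/56169 + 96423/375973 = -304203*1/56169 + 96423/375973 = -101401/18723 + 96423/375973 = -36318710344/7039342479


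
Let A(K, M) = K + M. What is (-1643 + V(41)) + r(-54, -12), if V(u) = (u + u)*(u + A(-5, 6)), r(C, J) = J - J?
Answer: 1801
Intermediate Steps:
r(C, J) = 0
V(u) = 2*u*(1 + u) (V(u) = (u + u)*(u + (-5 + 6)) = (2*u)*(u + 1) = (2*u)*(1 + u) = 2*u*(1 + u))
(-1643 + V(41)) + r(-54, -12) = (-1643 + 2*41*(1 + 41)) + 0 = (-1643 + 2*41*42) + 0 = (-1643 + 3444) + 0 = 1801 + 0 = 1801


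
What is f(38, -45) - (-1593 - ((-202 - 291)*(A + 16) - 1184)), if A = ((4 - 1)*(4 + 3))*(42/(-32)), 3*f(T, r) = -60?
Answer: 97429/16 ≈ 6089.3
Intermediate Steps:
f(T, r) = -20 (f(T, r) = (⅓)*(-60) = -20)
A = -441/16 (A = (3*7)*(42*(-1/32)) = 21*(-21/16) = -441/16 ≈ -27.563)
f(38, -45) - (-1593 - ((-202 - 291)*(A + 16) - 1184)) = -20 - (-1593 - ((-202 - 291)*(-441/16 + 16) - 1184)) = -20 - (-1593 - (-493*(-185/16) - 1184)) = -20 - (-1593 - (91205/16 - 1184)) = -20 - (-1593 - 1*72261/16) = -20 - (-1593 - 72261/16) = -20 - 1*(-97749/16) = -20 + 97749/16 = 97429/16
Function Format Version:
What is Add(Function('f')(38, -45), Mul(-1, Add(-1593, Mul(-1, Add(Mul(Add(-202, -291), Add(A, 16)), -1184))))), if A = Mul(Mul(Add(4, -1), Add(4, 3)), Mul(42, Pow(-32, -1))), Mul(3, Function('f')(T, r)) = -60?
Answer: Rational(97429, 16) ≈ 6089.3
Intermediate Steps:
Function('f')(T, r) = -20 (Function('f')(T, r) = Mul(Rational(1, 3), -60) = -20)
A = Rational(-441, 16) (A = Mul(Mul(3, 7), Mul(42, Rational(-1, 32))) = Mul(21, Rational(-21, 16)) = Rational(-441, 16) ≈ -27.563)
Add(Function('f')(38, -45), Mul(-1, Add(-1593, Mul(-1, Add(Mul(Add(-202, -291), Add(A, 16)), -1184))))) = Add(-20, Mul(-1, Add(-1593, Mul(-1, Add(Mul(Add(-202, -291), Add(Rational(-441, 16), 16)), -1184))))) = Add(-20, Mul(-1, Add(-1593, Mul(-1, Add(Mul(-493, Rational(-185, 16)), -1184))))) = Add(-20, Mul(-1, Add(-1593, Mul(-1, Add(Rational(91205, 16), -1184))))) = Add(-20, Mul(-1, Add(-1593, Mul(-1, Rational(72261, 16))))) = Add(-20, Mul(-1, Add(-1593, Rational(-72261, 16)))) = Add(-20, Mul(-1, Rational(-97749, 16))) = Add(-20, Rational(97749, 16)) = Rational(97429, 16)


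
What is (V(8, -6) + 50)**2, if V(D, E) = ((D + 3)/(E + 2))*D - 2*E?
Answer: 1600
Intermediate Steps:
V(D, E) = -2*E + D*(3 + D)/(2 + E) (V(D, E) = ((3 + D)/(2 + E))*D - 2*E = D*(3 + D)/(2 + E) - 2*E = -2*E + D*(3 + D)/(2 + E))
(V(8, -6) + 50)**2 = ((8**2 - 4*(-6) - 2*(-6)**2 + 3*8)/(2 - 6) + 50)**2 = ((64 + 24 - 2*36 + 24)/(-4) + 50)**2 = (-(64 + 24 - 72 + 24)/4 + 50)**2 = (-1/4*40 + 50)**2 = (-10 + 50)**2 = 40**2 = 1600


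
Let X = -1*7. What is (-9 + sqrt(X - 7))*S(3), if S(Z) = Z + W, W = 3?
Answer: -54 + 6*I*sqrt(14) ≈ -54.0 + 22.45*I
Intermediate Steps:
S(Z) = 3 + Z (S(Z) = Z + 3 = 3 + Z)
X = -7
(-9 + sqrt(X - 7))*S(3) = (-9 + sqrt(-7 - 7))*(3 + 3) = (-9 + sqrt(-14))*6 = (-9 + I*sqrt(14))*6 = -54 + 6*I*sqrt(14)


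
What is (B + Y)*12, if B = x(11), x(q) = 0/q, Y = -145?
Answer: -1740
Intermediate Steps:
x(q) = 0
B = 0
(B + Y)*12 = (0 - 145)*12 = -145*12 = -1740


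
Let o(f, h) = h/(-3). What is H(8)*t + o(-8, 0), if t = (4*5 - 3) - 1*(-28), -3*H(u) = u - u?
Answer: 0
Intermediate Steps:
H(u) = 0 (H(u) = -(u - u)/3 = -⅓*0 = 0)
o(f, h) = -h/3 (o(f, h) = h*(-⅓) = -h/3)
t = 45 (t = (20 - 3) + 28 = 17 + 28 = 45)
H(8)*t + o(-8, 0) = 0*45 - ⅓*0 = 0 + 0 = 0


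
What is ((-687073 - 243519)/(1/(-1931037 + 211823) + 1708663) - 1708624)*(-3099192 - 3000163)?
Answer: 30613776432197622707581360/2937557350881 ≈ 1.0422e+13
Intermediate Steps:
((-687073 - 243519)/(1/(-1931037 + 211823) + 1708663) - 1708624)*(-3099192 - 3000163) = (-930592/(1/(-1719214) + 1708663) - 1708624)*(-6099355) = (-930592/(-1/1719214 + 1708663) - 1708624)*(-6099355) = (-930592/2937557350881/1719214 - 1708624)*(-6099355) = (-930592*1719214/2937557350881 - 1708624)*(-6099355) = (-1599886794688/2937557350881 - 1708624)*(-6099355) = -5019182590978492432/2937557350881*(-6099355) = 30613776432197622707581360/2937557350881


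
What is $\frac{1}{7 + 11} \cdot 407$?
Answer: $\frac{407}{18} \approx 22.611$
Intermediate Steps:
$\frac{1}{7 + 11} \cdot 407 = \frac{1}{18} \cdot 407 = \frac{407}{18}$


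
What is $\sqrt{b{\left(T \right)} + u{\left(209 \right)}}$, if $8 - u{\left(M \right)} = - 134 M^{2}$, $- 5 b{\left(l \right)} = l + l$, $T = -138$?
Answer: $\frac{\sqrt{146332930}}{5} \approx 2419.4$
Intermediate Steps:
$b{\left(l \right)} = - \frac{2 l}{5}$ ($b{\left(l \right)} = - \frac{l + l}{5} = - \frac{2 l}{5}$)
$u{\left(M \right)} = 8 + 134 M^{2}$ ($u{\left(M \right)} = 8 - - 134 M^{2} = 8 + 134 M^{2}$)
$\sqrt{b{\left(T \right)} + u{\left(209 \right)}} = \sqrt{\left(- \frac{2}{5}\right) \left(-138\right) + \left(8 + 134 \cdot 209^{2}\right)} = \sqrt{\frac{276}{5} + \left(8 + 134 \cdot 43681\right)} = \sqrt{\frac{276}{5} + \left(8 + 5853254\right)} = \sqrt{\frac{276}{5} + 5853262} = \sqrt{\frac{29266586}{5}} = \frac{\sqrt{146332930}}{5}$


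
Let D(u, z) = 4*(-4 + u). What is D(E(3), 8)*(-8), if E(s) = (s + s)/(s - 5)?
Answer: 224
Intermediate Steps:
E(s) = 2*s/(-5 + s) (E(s) = (2*s)/(-5 + s) = 2*s/(-5 + s))
D(u, z) = -16 + 4*u
D(E(3), 8)*(-8) = (-16 + 4*(2*3/(-5 + 3)))*(-8) = (-16 + 4*(2*3/(-2)))*(-8) = (-16 + 4*(2*3*(-½)))*(-8) = (-16 + 4*(-3))*(-8) = (-16 - 12)*(-8) = -28*(-8) = 224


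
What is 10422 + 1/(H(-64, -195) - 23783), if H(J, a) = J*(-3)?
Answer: 245865401/23591 ≈ 10422.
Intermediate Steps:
H(J, a) = -3*J
10422 + 1/(H(-64, -195) - 23783) = 10422 + 1/(-3*(-64) - 23783) = 10422 + 1/(192 - 23783) = 10422 + 1/(-23591) = 10422 - 1/23591 = 245865401/23591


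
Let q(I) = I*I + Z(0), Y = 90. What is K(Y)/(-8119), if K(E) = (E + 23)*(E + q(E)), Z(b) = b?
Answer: -925470/8119 ≈ -113.99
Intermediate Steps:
q(I) = I**2 (q(I) = I*I + 0 = I**2 + 0 = I**2)
K(E) = (23 + E)*(E + E**2) (K(E) = (E + 23)*(E + E**2) = (23 + E)*(E + E**2))
K(Y)/(-8119) = (90*(23 + 90**2 + 24*90))/(-8119) = (90*(23 + 8100 + 2160))*(-1/8119) = (90*10283)*(-1/8119) = 925470*(-1/8119) = -925470/8119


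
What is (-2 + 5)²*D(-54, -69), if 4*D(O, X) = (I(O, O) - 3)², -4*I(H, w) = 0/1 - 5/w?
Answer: 426409/20736 ≈ 20.564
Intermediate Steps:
I(H, w) = 5/(4*w) (I(H, w) = -(0/1 - 5/w)/4 = -(0*1 - 5/w)/4 = -(0 - 5/w)/4 = -(-5)/(4*w) = 5/(4*w))
D(O, X) = (-3 + 5/(4*O))²/4 (D(O, X) = (5/(4*O) - 3)²/4 = (-3 + 5/(4*O))²/4)
(-2 + 5)²*D(-54, -69) = (-2 + 5)²*((1/64)*(-5 + 12*(-54))²/(-54)²) = 3²*((1/64)*(1/2916)*(-5 - 648)²) = 9*((1/64)*(1/2916)*(-653)²) = 9*((1/64)*(1/2916)*426409) = 9*(426409/186624) = 426409/20736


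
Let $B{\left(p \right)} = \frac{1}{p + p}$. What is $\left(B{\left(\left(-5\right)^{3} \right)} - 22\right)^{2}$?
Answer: $\frac{30261001}{62500} \approx 484.18$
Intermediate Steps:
$B{\left(p \right)} = \frac{1}{2 p}$
$\left(B{\left(\left(-5\right)^{3} \right)} - 22\right)^{2} = \left(\frac{1}{2 \left(-5\right)^{3}} - 22\right)^{2} = \left(\frac{1}{2 \left(-125\right)} - 22\right)^{2} = \left(\frac{1}{2} \left(- \frac{1}{125}\right) - 22\right)^{2} = \left(- \frac{1}{250} - 22\right)^{2} = \left(- \frac{5501}{250}\right)^{2} = \frac{30261001}{62500}$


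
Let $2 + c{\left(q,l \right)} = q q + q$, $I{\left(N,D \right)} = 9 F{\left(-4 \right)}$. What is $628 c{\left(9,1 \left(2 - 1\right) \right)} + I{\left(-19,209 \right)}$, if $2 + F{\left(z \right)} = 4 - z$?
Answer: $55318$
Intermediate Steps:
$F{\left(z \right)} = 2 - z$ ($F{\left(z \right)} = -2 - \left(-4 + z\right) = 2 - z$)
$I{\left(N,D \right)} = 54$ ($I{\left(N,D \right)} = 9 \left(2 - -4\right) = 9 \left(2 + 4\right) = 9 \cdot 6 = 54$)
$c{\left(q,l \right)} = -2 + q + q^{2}$ ($c{\left(q,l \right)} = -2 + \left(q q + q\right) = -2 + \left(q^{2} + q\right) = -2 + \left(q + q^{2}\right) = -2 + q + q^{2}$)
$628 c{\left(9,1 \left(2 - 1\right) \right)} + I{\left(-19,209 \right)} = 628 \left(-2 + 9 + 9^{2}\right) + 54 = 628 \left(-2 + 9 + 81\right) + 54 = 628 \cdot 88 + 54 = 55264 + 54 = 55318$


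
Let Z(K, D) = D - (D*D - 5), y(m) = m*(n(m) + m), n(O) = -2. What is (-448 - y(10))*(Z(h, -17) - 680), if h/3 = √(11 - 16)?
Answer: 517968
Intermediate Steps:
h = 3*I*√5 (h = 3*√(11 - 16) = 3*√(-5) = 3*(I*√5) = 3*I*√5 ≈ 6.7082*I)
y(m) = m*(-2 + m)
Z(K, D) = 5 + D - D² (Z(K, D) = D - (D² - 5) = D - (-5 + D²) = D + (5 - D²) = 5 + D - D²)
(-448 - y(10))*(Z(h, -17) - 680) = (-448 - 10*(-2 + 10))*((5 - 17 - 1*(-17)²) - 680) = (-448 - 10*8)*((5 - 17 - 1*289) - 680) = (-448 - 1*80)*((5 - 17 - 289) - 680) = (-448 - 80)*(-301 - 680) = -528*(-981) = 517968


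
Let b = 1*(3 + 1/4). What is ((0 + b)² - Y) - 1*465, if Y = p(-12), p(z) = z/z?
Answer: -7287/16 ≈ -455.44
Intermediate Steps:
p(z) = 1
Y = 1
b = 13/4 (b = 1*(3 + ¼) = 1*(13/4) = 13/4 ≈ 3.2500)
((0 + b)² - Y) - 1*465 = ((0 + 13/4)² - 1*1) - 1*465 = ((13/4)² - 1) - 465 = (169/16 - 1) - 465 = 153/16 - 465 = -7287/16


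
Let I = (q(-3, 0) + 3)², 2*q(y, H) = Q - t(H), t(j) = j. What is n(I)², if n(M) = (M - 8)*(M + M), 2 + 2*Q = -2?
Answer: 1024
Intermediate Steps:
Q = -2 (Q = -1 + (½)*(-2) = -1 - 1 = -2)
q(y, H) = -1 - H/2 (q(y, H) = (-2 - H)/2 = -1 - H/2)
I = 4 (I = ((-1 - ½*0) + 3)² = ((-1 + 0) + 3)² = (-1 + 3)² = 2² = 4)
n(M) = 2*M*(-8 + M) (n(M) = (-8 + M)*(2*M) = 2*M*(-8 + M))
n(I)² = (2*4*(-8 + 4))² = (2*4*(-4))² = (-32)² = 1024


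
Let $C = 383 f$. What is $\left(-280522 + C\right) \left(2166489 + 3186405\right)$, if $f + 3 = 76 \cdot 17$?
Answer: $1141049649510$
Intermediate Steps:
$f = 1289$ ($f = -3 + 76 \cdot 17 = -3 + 1292 = 1289$)
$C = 493687$ ($C = 383 \cdot 1289 = 493687$)
$\left(-280522 + C\right) \left(2166489 + 3186405\right) = \left(-280522 + 493687\right) \left(2166489 + 3186405\right) = 213165 \cdot 5352894 = 1141049649510$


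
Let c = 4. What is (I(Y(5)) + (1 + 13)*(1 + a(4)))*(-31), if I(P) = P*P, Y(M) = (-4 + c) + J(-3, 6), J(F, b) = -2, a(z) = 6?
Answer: -3162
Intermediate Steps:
Y(M) = -2 (Y(M) = (-4 + 4) - 2 = 0 - 2 = -2)
I(P) = P**2
(I(Y(5)) + (1 + 13)*(1 + a(4)))*(-31) = ((-2)**2 + (1 + 13)*(1 + 6))*(-31) = (4 + 14*7)*(-31) = (4 + 98)*(-31) = 102*(-31) = -3162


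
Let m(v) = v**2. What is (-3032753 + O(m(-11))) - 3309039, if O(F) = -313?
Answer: -6342105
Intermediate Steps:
(-3032753 + O(m(-11))) - 3309039 = (-3032753 - 313) - 3309039 = -3033066 - 3309039 = -6342105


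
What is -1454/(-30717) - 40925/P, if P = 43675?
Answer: -47743591/53662599 ≈ -0.88970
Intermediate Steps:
-1454/(-30717) - 40925/P = -1454/(-30717) - 40925/43675 = -1454*(-1/30717) - 40925*1/43675 = 1454/30717 - 1637/1747 = -47743591/53662599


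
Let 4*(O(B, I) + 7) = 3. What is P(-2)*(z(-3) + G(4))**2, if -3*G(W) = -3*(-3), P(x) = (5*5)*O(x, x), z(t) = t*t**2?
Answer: -140625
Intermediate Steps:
O(B, I) = -25/4 (O(B, I) = -7 + (1/4)*3 = -7 + 3/4 = -25/4)
z(t) = t**3
P(x) = -625/4 (P(x) = (5*5)*(-25/4) = 25*(-25/4) = -625/4)
G(W) = -3 (G(W) = -(-1)*(-3) = -1/3*9 = -3)
P(-2)*(z(-3) + G(4))**2 = -625*((-3)**3 - 3)**2/4 = -625*(-27 - 3)**2/4 = -625/4*(-30)**2 = -625/4*900 = -140625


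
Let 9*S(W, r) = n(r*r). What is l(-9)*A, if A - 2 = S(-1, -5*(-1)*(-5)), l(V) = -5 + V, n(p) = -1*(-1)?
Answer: -266/9 ≈ -29.556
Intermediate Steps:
n(p) = 1
S(W, r) = 1/9 (S(W, r) = (1/9)*1 = 1/9)
A = 19/9 (A = 2 + 1/9 = 19/9 ≈ 2.1111)
l(-9)*A = (-5 - 9)*(19/9) = -14*19/9 = -266/9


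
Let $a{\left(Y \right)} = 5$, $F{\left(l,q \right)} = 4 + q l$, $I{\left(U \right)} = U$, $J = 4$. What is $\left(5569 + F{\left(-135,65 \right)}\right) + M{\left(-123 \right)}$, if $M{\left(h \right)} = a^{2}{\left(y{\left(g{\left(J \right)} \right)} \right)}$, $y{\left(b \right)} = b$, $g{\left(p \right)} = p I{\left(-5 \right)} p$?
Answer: $-3177$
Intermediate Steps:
$g{\left(p \right)} = - 5 p^{2}$ ($g{\left(p \right)} = p \left(-5\right) p = - 5 p p = - 5 p^{2}$)
$F{\left(l,q \right)} = 4 + l q$
$M{\left(h \right)} = 25$ ($M{\left(h \right)} = 5^{2} = 25$)
$\left(5569 + F{\left(-135,65 \right)}\right) + M{\left(-123 \right)} = \left(5569 + \left(4 - 8775\right)\right) + 25 = \left(5569 - 8771\right) + 25 = -3202 + 25 = -3177$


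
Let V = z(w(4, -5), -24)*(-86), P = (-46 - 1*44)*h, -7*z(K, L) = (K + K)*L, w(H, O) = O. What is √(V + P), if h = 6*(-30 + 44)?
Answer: 2*I*√56490/7 ≈ 67.907*I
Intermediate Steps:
z(K, L) = -2*K*L/7 (z(K, L) = -(K + K)*L/7 = -2*K*L/7)
h = 84 (h = 6*14 = 84)
P = -7560 (P = (-46 - 1*44)*84 = (-46 - 44)*84 = -90*84 = -7560)
V = 20640/7 (V = -2/7*(-5)*(-24)*(-86) = -240/7*(-86) = 20640/7 ≈ 2948.6)
√(V + P) = √(20640/7 - 7560) = √(-32280/7) = 2*I*√56490/7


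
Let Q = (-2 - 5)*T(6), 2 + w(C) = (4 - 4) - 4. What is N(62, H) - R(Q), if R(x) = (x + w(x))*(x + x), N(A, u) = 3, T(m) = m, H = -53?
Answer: -4029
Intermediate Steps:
w(C) = -6 (w(C) = -2 + ((4 - 4) - 4) = -2 + (0 - 4) = -2 - 4 = -6)
Q = -42 (Q = (-2 - 5)*6 = -7*6 = -42)
R(x) = 2*x*(-6 + x) (R(x) = (x - 6)*(x + x) = (-6 + x)*(2*x) = 2*x*(-6 + x))
N(62, H) - R(Q) = 3 - 2*(-42)*(-6 - 42) = 3 - 2*(-42)*(-48) = 3 - 1*4032 = 3 - 4032 = -4029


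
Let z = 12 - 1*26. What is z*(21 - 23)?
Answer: 28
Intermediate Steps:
z = -14 (z = 12 - 26 = -14)
z*(21 - 23) = -14*(21 - 23) = -14*(-2) = 28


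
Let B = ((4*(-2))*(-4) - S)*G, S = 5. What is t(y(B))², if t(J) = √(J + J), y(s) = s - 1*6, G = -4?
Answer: -228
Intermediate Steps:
B = -108 (B = ((4*(-2))*(-4) - 1*5)*(-4) = (-8*(-4) - 5)*(-4) = (32 - 5)*(-4) = 27*(-4) = -108)
y(s) = -6 + s (y(s) = s - 6 = -6 + s)
t(J) = √2*√J (t(J) = √(2*J) = √2*√J)
t(y(B))² = (√2*√(-6 - 108))² = (√2*√(-114))² = (√2*(I*√114))² = (2*I*√57)² = -228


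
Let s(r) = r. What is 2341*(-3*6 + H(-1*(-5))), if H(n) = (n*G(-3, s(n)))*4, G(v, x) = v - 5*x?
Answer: -1353098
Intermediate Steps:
H(n) = 4*n*(-3 - 5*n) (H(n) = (n*(-3 - 5*n))*4 = 4*n*(-3 - 5*n))
2341*(-3*6 + H(-1*(-5))) = 2341*(-3*6 - 4*(-1*(-5))*(3 + 5*(-1*(-5)))) = 2341*(-18 - 4*5*(3 + 5*5)) = 2341*(-18 - 4*5*(3 + 25)) = 2341*(-18 - 4*5*28) = 2341*(-18 - 560) = 2341*(-578) = -1353098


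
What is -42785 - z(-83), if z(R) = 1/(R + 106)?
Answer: -984056/23 ≈ -42785.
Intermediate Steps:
z(R) = 1/(106 + R)
-42785 - z(-83) = -42785 - 1/(106 - 83) = -42785 - 1/23 = -984056/23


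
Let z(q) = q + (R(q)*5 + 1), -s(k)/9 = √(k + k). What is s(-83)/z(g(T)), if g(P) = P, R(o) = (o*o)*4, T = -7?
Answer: -9*I*√166/974 ≈ -0.11905*I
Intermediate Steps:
R(o) = 4*o² (R(o) = o²*4 = 4*o²)
s(k) = -9*√2*√k (s(k) = -9*√(k + k) = -9*√2*√k)
z(q) = 1 + q + 20*q² (z(q) = q + ((4*q²)*5 + 1) = q + (20*q² + 1) = q + (1 + 20*q²) = 1 + q + 20*q²)
s(-83)/z(g(T)) = (-9*√2*√(-83))/(1 - 7 + 20*(-7)²) = (-9*√2*I*√83)/(1 - 7 + 20*49) = (-9*I*√166)/(1 - 7 + 980) = -9*I*√166/974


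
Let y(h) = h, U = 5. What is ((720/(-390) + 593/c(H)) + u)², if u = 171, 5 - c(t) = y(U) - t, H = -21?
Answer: 1479940900/74529 ≈ 19857.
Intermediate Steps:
c(t) = t (c(t) = 5 - (5 - t) = 5 + (-5 + t) = t)
((720/(-390) + 593/c(H)) + u)² = ((720/(-390) + 593/(-21)) + 171)² = ((720*(-1/390) + 593*(-1/21)) + 171)² = ((-24/13 - 593/21) + 171)² = (-8213/273 + 171)² = (38470/273)² = 1479940900/74529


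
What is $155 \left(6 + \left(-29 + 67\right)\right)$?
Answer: $6820$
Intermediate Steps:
$155 \left(6 + \left(-29 + 67\right)\right) = 155 \left(6 + 38\right) = 155 \cdot 44 = 6820$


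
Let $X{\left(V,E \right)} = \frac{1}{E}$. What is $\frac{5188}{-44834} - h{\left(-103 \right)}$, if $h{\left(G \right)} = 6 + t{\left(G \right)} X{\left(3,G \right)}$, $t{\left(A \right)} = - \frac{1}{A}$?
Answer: $- \frac{1454429047}{237821953} \approx -6.1156$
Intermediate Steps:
$h{\left(G \right)} = 6 - \frac{1}{G^{2}}$ ($h{\left(G \right)} = 6 + \frac{\left(-1\right) \frac{1}{G}}{G} = 6 - \frac{1}{G^{2}}$)
$\frac{5188}{-44834} - h{\left(-103 \right)} = \frac{5188}{-44834} - \left(6 - \frac{1}{10609}\right) = 5188 \left(- \frac{1}{44834}\right) - \left(6 - \frac{1}{10609}\right) = - \frac{2594}{22417} - \left(6 - \frac{1}{10609}\right) = - \frac{2594}{22417} - \frac{63653}{10609} = - \frac{1454429047}{237821953}$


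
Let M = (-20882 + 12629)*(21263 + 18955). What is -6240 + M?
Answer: -331925394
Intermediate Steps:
M = -331919154 (M = -8253*40218 = -331919154)
-6240 + M = -6240 - 331919154 = -331925394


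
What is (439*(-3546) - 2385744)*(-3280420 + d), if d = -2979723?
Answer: 24680225648634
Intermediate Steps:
(439*(-3546) - 2385744)*(-3280420 + d) = (439*(-3546) - 2385744)*(-3280420 - 2979723) = (-1556694 - 2385744)*(-6260143) = -3942438*(-6260143) = 24680225648634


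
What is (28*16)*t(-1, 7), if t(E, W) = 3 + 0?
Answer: 1344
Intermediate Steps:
t(E, W) = 3
(28*16)*t(-1, 7) = (28*16)*3 = 448*3 = 1344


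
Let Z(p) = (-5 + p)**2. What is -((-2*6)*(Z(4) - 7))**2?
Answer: -5184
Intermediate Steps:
-((-2*6)*(Z(4) - 7))**2 = -((-2*6)*((-5 + 4)**2 - 7))**2 = -(-12*((-1)**2 - 7))**2 = -(-12*(1 - 7))**2 = -(-12*(-6))**2 = -1*72**2 = -1*5184 = -5184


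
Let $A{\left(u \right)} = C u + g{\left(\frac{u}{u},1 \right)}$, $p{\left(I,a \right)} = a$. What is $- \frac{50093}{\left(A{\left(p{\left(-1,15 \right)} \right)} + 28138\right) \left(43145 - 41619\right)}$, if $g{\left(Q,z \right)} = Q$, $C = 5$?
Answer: $- \frac{50093}{43054564} \approx -0.0011635$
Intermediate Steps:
$A{\left(u \right)} = 1 + 5 u$ ($A{\left(u \right)} = 5 u + \frac{u}{u} = 5 u + 1 = 1 + 5 u$)
$- \frac{50093}{\left(A{\left(p{\left(-1,15 \right)} \right)} + 28138\right) \left(43145 - 41619\right)} = - \frac{50093}{\left(\left(1 + 5 \cdot 15\right) + 28138\right) \left(43145 - 41619\right)} = - \frac{50093}{\left(\left(1 + 75\right) + 28138\right) 1526} = - \frac{50093}{\left(76 + 28138\right) 1526} = - \frac{50093}{28214 \cdot 1526} = - \frac{50093}{43054564}$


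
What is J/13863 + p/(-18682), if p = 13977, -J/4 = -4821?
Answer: 55500179/86329522 ≈ 0.64289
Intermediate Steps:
J = 19284 (J = -4*(-4821) = 19284)
J/13863 + p/(-18682) = 19284/13863 + 13977/(-18682) = 19284*(1/13863) + 13977*(-1/18682) = 6428/4621 - 13977/18682 = 55500179/86329522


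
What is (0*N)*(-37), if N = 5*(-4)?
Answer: 0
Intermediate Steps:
N = -20
(0*N)*(-37) = (0*(-20))*(-37) = 0*(-37) = 0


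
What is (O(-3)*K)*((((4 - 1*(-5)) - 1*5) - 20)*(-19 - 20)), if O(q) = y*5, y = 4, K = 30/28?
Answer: 93600/7 ≈ 13371.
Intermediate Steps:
K = 15/14 (K = 30*(1/28) = 15/14 ≈ 1.0714)
O(q) = 20 (O(q) = 4*5 = 20)
(O(-3)*K)*((((4 - 1*(-5)) - 1*5) - 20)*(-19 - 20)) = (20*(15/14))*((((4 - 1*(-5)) - 1*5) - 20)*(-19 - 20)) = 150*((((4 + 5) - 5) - 20)*(-39))/7 = 150*(((9 - 5) - 20)*(-39))/7 = 150*((4 - 20)*(-39))/7 = 150*(-16*(-39))/7 = (150/7)*624 = 93600/7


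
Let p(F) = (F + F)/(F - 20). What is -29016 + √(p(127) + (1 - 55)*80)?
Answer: -29016 + I*√49432502/107 ≈ -29016.0 + 65.709*I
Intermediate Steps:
p(F) = 2*F/(-20 + F) (p(F) = (2*F)/(-20 + F) = 2*F/(-20 + F))
-29016 + √(p(127) + (1 - 55)*80) = -29016 + √(2*127/(-20 + 127) + (1 - 55)*80) = -29016 + √(2*127/107 - 54*80) = -29016 + √(2*127*(1/107) - 4320) = -29016 + √(254/107 - 4320) = -29016 + √(-461986/107) = -29016 + I*√49432502/107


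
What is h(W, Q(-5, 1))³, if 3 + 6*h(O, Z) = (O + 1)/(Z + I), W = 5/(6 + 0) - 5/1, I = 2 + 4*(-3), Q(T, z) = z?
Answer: -2924207/34012224 ≈ -0.085975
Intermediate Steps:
I = -10 (I = 2 - 12 = -10)
W = -25/6 (W = 5/6 - 5*1 = 5*(⅙) - 5 = ⅚ - 5 = -25/6 ≈ -4.1667)
h(O, Z) = -½ + (1 + O)/(6*(-10 + Z)) (h(O, Z) = -½ + ((O + 1)/(Z - 10))/6 = -½ + ((1 + O)/(-10 + Z))/6 = -½ + (1 + O)/(6*(-10 + Z)))
h(W, Q(-5, 1))³ = ((31 - 25/6 - 3*1)/(6*(-10 + 1)))³ = ((⅙)*(31 - 25/6 - 3)/(-9))³ = ((⅙)*(-⅑)*(143/6))³ = (-143/324)³ = -2924207/34012224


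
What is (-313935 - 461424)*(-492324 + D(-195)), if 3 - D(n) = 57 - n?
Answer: 381920908707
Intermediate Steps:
D(n) = -54 + n (D(n) = 3 - (57 - n) = 3 + (-57 + n) = -54 + n)
(-313935 - 461424)*(-492324 + D(-195)) = (-313935 - 461424)*(-492324 + (-54 - 195)) = -775359*(-492324 - 249) = -775359*(-492573) = 381920908707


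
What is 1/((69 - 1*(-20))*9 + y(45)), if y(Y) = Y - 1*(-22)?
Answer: 1/868 ≈ 0.0011521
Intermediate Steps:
y(Y) = 22 + Y (y(Y) = Y + 22 = 22 + Y)
1/((69 - 1*(-20))*9 + y(45)) = 1/((69 - 1*(-20))*9 + (22 + 45)) = 1/((69 + 20)*9 + 67) = 1/(89*9 + 67) = 1/(801 + 67) = 1/868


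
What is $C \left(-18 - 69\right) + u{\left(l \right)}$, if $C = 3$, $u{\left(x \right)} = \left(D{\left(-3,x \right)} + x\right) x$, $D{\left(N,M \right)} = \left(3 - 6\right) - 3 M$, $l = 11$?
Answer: $-536$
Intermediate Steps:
$D{\left(N,M \right)} = -3 - 3 M$ ($D{\left(N,M \right)} = \left(3 - 6\right) - 3 M = -3 - 3 M$)
$u{\left(x \right)} = x \left(-3 - 2 x\right)$ ($u{\left(x \right)} = \left(\left(-3 - 3 x\right) + x\right) x = \left(-3 - 2 x\right) x = x \left(-3 - 2 x\right)$)
$C \left(-18 - 69\right) + u{\left(l \right)} = 3 \left(-18 - 69\right) - 11 \left(3 + 2 \cdot 11\right) = 3 \left(-18 - 69\right) - 11 \left(3 + 22\right) = 3 \left(-87\right) - 11 \cdot 25 = -261 - 275 = -536$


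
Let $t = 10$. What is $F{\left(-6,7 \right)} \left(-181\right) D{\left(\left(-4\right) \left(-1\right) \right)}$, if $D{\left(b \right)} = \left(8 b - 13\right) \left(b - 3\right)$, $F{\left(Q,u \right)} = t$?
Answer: $-34390$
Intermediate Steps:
$F{\left(Q,u \right)} = 10$
$D{\left(b \right)} = \left(-13 + 8 b\right) \left(-3 + b\right)$
$F{\left(-6,7 \right)} \left(-181\right) D{\left(\left(-4\right) \left(-1\right) \right)} = 10 \left(-181\right) \left(39 - 37 \left(\left(-4\right) \left(-1\right)\right) + 8 \left(\left(-4\right) \left(-1\right)\right)^{2}\right) = - 1810 \left(39 - 148 + 8 \cdot 4^{2}\right) = - 1810 \left(39 - 148 + 8 \cdot 16\right) = - 1810 \left(39 - 148 + 128\right) = \left(-1810\right) 19 = -34390$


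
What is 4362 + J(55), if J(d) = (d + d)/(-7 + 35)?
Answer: 61123/14 ≈ 4365.9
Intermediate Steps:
J(d) = d/14 (J(d) = (2*d)/28 = (2*d)*(1/28) = d/14)
4362 + J(55) = 4362 + (1/14)*55 = 4362 + 55/14 = 61123/14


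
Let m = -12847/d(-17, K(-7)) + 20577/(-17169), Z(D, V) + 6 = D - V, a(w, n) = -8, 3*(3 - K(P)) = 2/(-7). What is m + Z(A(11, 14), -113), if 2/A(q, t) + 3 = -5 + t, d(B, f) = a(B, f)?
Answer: 235147975/137352 ≈ 1712.0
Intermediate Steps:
K(P) = 65/21 (K(P) = 3 - 2/(3*(-7)) = 3 - 2*(-1)/(3*7) = 3 - 1/3*(-2/7) = 3 + 2/21 = 65/21)
d(B, f) = -8
A(q, t) = 2/(-8 + t) (A(q, t) = 2/(-3 + (-5 + t)) = 2/(-8 + t))
Z(D, V) = -6 + D - V (Z(D, V) = -6 + (D - V) = -6 + D - V)
m = 73468509/45784 (m = -12847/(-8) + 20577/(-17169) = -12847*(-1/8) + 20577*(-1/17169) = 12847/8 - 6859/5723 = 73468509/45784 ≈ 1604.7)
m + Z(A(11, 14), -113) = 73468509/45784 + (-6 + 2/(-8 + 14) - 1*(-113)) = 73468509/45784 + (-6 + 2/6 + 113) = 73468509/45784 + (-6 + 2*(1/6) + 113) = 73468509/45784 + (-6 + 1/3 + 113) = 73468509/45784 + 322/3 = 235147975/137352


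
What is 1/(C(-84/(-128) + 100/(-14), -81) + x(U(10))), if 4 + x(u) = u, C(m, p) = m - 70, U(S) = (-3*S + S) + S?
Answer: -224/20269 ≈ -0.011051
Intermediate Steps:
U(S) = -S (U(S) = -2*S + S = -S)
C(m, p) = -70 + m
x(u) = -4 + u
1/(C(-84/(-128) + 100/(-14), -81) + x(U(10))) = 1/((-70 + (-84/(-128) + 100/(-14))) + (-4 - 1*10)) = 1/((-70 + (-84*(-1/128) + 100*(-1/14))) + (-4 - 10)) = 1/((-70 + (21/32 - 50/7)) - 14) = 1/((-70 - 1453/224) - 14) = 1/(-17133/224 - 14) = 1/(-20269/224) = -224/20269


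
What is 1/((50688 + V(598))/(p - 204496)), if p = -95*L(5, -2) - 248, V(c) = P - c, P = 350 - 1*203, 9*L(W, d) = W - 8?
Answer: -614137/150711 ≈ -4.0749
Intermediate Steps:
L(W, d) = -8/9 + W/9 (L(W, d) = (W - 8)/9 = (-8 + W)/9 = -8/9 + W/9)
P = 147 (P = 350 - 203 = 147)
V(c) = 147 - c
p = -649/3 (p = -95*(-8/9 + (1/9)*5) - 248 = -95*(-8/9 + 5/9) - 248 = -95*(-1/3) - 248 = 95/3 - 248 = -649/3 ≈ -216.33)
1/((50688 + V(598))/(p - 204496)) = 1/((50688 + (147 - 1*598))/(-649/3 - 204496)) = 1/((50688 + (147 - 598))/(-614137/3)) = 1/((50688 - 451)*(-3/614137)) = 1/(50237*(-3/614137)) = 1/(-150711/614137) = -614137/150711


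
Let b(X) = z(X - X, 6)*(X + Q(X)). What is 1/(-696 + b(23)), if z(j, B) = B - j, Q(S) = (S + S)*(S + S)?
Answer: 1/12138 ≈ 8.2386e-5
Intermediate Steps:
Q(S) = 4*S² (Q(S) = (2*S)*(2*S) = 4*S²)
b(X) = 6*X + 24*X² (b(X) = (6 - (X - X))*(X + 4*X²) = (6 - 1*0)*(X + 4*X²) = (6 + 0)*(X + 4*X²) = 6*(X + 4*X²) = 6*X + 24*X²)
1/(-696 + b(23)) = 1/(-696 + 6*23*(1 + 4*23)) = 1/(-696 + 6*23*(1 + 92)) = 1/(-696 + 6*23*93) = 1/(-696 + 12834) = 1/12138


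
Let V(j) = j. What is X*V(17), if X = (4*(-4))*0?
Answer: 0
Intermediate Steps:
X = 0 (X = -16*0 = 0)
X*V(17) = 0*17 = 0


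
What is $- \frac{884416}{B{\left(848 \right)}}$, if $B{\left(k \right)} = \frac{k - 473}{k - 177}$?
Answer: $- \frac{593443136}{375} \approx -1.5825 \cdot 10^{6}$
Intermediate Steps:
$B{\left(k \right)} = \frac{-473 + k}{-177 + k}$
$- \frac{884416}{B{\left(848 \right)}} = - \frac{884416}{\frac{1}{-177 + 848} \left(-473 + 848\right)} = - \frac{884416}{\frac{1}{671} \cdot 375} = - \frac{884416}{\frac{375}{671}} = \left(-884416\right) \frac{671}{375} = - \frac{593443136}{375}$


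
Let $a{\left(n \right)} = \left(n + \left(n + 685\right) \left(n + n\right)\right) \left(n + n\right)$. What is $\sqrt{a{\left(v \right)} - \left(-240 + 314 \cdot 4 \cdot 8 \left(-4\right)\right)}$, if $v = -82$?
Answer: $2 \sqrt{4068042} \approx 4033.9$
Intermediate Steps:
$a{\left(n \right)} = 2 n \left(n + 2 n \left(685 + n\right)\right)$ ($a{\left(n \right)} = \left(n + \left(685 + n\right) 2 n\right) 2 n = \left(n + 2 n \left(685 + n\right)\right) 2 n = 2 n \left(n + 2 n \left(685 + n\right)\right)$)
$\sqrt{a{\left(v \right)} - \left(-240 + 314 \cdot 4 \cdot 8 \left(-4\right)\right)} = \sqrt{\left(-82\right)^{2} \left(2742 + 4 \left(-82\right)\right) - \left(-240 + 314 \cdot 4 \cdot 8 \left(-4\right)\right)} = \sqrt{6724 \left(2742 - 328\right) - \left(-240 + 314 \cdot 32 \left(-4\right)\right)} = \sqrt{6724 \cdot 2414 + \left(\left(-314\right) \left(-128\right) + 240\right)} = \sqrt{16231736 + \left(40192 + 240\right)} = \sqrt{16231736 + 40432} = \sqrt{16272168} = 2 \sqrt{4068042}$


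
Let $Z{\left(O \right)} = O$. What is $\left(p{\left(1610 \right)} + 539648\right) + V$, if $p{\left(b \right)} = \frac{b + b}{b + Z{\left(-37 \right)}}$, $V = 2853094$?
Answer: $\frac{5336786386}{1573} \approx 3.3927 \cdot 10^{6}$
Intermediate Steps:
$p{\left(b \right)} = \frac{2 b}{-37 + b}$ ($p{\left(b \right)} = \frac{b + b}{b - 37} = \frac{2 b}{-37 + b}$)
$\left(p{\left(1610 \right)} + 539648\right) + V = \left(2 \cdot 1610 \frac{1}{-37 + 1610} + 539648\right) + 2853094 = \left(2 \cdot 1610 \cdot \frac{1}{1573} + 539648\right) + 2853094 = \left(\frac{3220}{1573} + 539648\right) + 2853094 = \frac{848869524}{1573} + 2853094 = \frac{5336786386}{1573}$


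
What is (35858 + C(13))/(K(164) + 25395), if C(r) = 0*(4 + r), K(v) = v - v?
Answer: 35858/25395 ≈ 1.4120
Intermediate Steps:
K(v) = 0
C(r) = 0
(35858 + C(13))/(K(164) + 25395) = (35858 + 0)/(0 + 25395) = 35858/25395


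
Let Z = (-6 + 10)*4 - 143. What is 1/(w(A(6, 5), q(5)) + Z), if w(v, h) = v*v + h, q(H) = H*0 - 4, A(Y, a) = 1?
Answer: -1/130 ≈ -0.0076923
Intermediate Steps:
q(H) = -4 (q(H) = 0 - 4 = -4)
w(v, h) = h + v² (w(v, h) = v² + h = h + v²)
Z = -127 (Z = 4*4 - 143 = 16 - 143 = -127)
1/(w(A(6, 5), q(5)) + Z) = 1/((-4 + 1²) - 127) = 1/((-4 + 1) - 127) = 1/(-3 - 127) = 1/(-130) = -1/130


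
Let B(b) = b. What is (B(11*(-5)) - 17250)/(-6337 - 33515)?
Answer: 17305/39852 ≈ 0.43423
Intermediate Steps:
(B(11*(-5)) - 17250)/(-6337 - 33515) = (11*(-5) - 17250)/(-6337 - 33515) = (-55 - 17250)/(-39852) = -17305*(-1/39852) = 17305/39852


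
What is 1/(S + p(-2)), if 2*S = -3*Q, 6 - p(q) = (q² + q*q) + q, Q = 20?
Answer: -1/30 ≈ -0.033333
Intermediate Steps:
p(q) = 6 - q - 2*q² (p(q) = 6 - ((q² + q*q) + q) = 6 - ((q² + q²) + q) = 6 - (2*q² + q) = 6 - (q + 2*q²) = 6 + (-q - 2*q²) = 6 - q - 2*q²)
S = -30 (S = (-3*20)/2 = (½)*(-60) = -30)
1/(S + p(-2)) = 1/(-30 + (6 - 1*(-2) - 2*(-2)²)) = 1/(-30 + (6 + 2 - 2*4)) = 1/(-30 + (6 + 2 - 8)) = 1/(-30 + 0) = 1/(-30) = -1/30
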